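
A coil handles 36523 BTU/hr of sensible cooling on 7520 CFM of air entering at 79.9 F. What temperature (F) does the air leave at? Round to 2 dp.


dT = 36523/(1.08*7520) = 4.4970
T_leave = 79.9 - 4.4970 = 75.40 F

75.40 F


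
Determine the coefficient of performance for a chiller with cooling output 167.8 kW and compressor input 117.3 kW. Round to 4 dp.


COP = 167.8 / 117.3 = 1.4305

1.4305


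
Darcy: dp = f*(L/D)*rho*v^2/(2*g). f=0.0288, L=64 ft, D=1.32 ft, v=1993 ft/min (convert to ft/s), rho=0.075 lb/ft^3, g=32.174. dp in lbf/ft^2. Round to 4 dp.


v_fps = 1993/60 = 33.2167 ft/s
dp = 0.0288*(64/1.32)*0.075*33.2167^2/(2*32.174) = 1.7957 lbf/ft^2

1.7957 lbf/ft^2


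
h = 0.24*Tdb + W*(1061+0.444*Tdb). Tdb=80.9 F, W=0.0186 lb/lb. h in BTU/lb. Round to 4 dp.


h = 0.24*80.9 + 0.0186*(1061+0.444*80.9) = 39.8187 BTU/lb

39.8187 BTU/lb


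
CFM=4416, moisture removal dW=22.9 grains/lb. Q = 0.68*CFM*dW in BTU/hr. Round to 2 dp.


Q = 0.68 * 4416 * 22.9 = 68765.95 BTU/hr

68765.95 BTU/hr


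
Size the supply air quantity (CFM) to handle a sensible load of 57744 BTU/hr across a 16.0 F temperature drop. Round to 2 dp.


CFM = 57744 / (1.08 * 16.0) = 3341.67

3341.67 CFM


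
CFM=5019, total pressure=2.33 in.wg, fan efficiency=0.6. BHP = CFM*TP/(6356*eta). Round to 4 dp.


BHP = 5019 * 2.33 / (6356 * 0.6) = 3.0665 hp

3.0665 hp


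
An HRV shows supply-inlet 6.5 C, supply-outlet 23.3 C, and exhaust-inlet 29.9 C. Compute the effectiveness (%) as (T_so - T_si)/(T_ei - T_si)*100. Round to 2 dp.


eff = (23.3-6.5)/(29.9-6.5)*100 = 71.79 %

71.79 %


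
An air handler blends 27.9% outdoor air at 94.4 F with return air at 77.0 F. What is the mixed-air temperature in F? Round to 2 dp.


T_mix = 77.0 + (27.9/100)*(94.4-77.0) = 81.85 F

81.85 F


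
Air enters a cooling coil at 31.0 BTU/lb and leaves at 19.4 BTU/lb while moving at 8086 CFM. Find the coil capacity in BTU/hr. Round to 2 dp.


Q = 4.5 * 8086 * (31.0 - 19.4) = 422089.20 BTU/hr

422089.20 BTU/hr


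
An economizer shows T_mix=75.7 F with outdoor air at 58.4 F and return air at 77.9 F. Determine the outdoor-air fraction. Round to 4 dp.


frac = (75.7 - 77.9) / (58.4 - 77.9) = 0.1128

0.1128


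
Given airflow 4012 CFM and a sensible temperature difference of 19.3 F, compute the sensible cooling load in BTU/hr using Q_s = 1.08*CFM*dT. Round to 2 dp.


Q = 1.08 * 4012 * 19.3 = 83626.13 BTU/hr

83626.13 BTU/hr


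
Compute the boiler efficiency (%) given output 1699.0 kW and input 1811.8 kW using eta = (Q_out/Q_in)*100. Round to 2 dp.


eta = (1699.0/1811.8)*100 = 93.77 %

93.77 %


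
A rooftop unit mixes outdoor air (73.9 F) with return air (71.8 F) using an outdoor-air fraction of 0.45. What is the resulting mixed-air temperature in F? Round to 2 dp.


T_mix = 0.45*73.9 + 0.55*71.8 = 72.75 F

72.75 F


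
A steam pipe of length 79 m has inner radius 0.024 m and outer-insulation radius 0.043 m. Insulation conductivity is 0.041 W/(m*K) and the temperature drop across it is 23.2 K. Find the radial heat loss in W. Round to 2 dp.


Q = 2*pi*0.041*79*23.2/ln(0.043/0.024) = 809.66 W

809.66 W


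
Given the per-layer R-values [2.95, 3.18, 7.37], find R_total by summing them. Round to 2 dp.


R_total = 2.95 + 3.18 + 7.37 = 13.50

13.50


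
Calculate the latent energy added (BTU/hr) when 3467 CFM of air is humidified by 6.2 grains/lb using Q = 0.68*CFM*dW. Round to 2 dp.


Q = 0.68 * 3467 * 6.2 = 14616.87 BTU/hr

14616.87 BTU/hr


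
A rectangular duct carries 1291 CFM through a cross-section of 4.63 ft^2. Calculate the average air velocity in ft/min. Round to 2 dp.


V = 1291 / 4.63 = 278.83 ft/min

278.83 ft/min


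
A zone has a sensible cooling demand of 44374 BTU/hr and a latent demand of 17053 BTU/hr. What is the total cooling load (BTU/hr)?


Qt = 44374 + 17053 = 61427 BTU/hr

61427 BTU/hr


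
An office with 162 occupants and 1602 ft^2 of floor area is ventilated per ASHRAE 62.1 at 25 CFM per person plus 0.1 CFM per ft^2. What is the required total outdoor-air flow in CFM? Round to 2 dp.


Total = 162*25 + 1602*0.1 = 4210.20 CFM

4210.20 CFM


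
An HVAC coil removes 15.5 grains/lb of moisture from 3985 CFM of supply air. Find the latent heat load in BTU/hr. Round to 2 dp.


Q = 0.68 * 3985 * 15.5 = 42001.90 BTU/hr

42001.90 BTU/hr


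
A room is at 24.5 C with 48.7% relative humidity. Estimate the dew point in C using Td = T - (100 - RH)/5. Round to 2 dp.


Td = 24.5 - (100-48.7)/5 = 14.24 C

14.24 C


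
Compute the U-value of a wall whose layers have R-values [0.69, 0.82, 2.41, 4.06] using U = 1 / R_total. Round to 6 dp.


R_total = 0.69 + 0.82 + 2.41 + 4.06 = 7.98
U = 1/7.98 = 0.125313

0.125313


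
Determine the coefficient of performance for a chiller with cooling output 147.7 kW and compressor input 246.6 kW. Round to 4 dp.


COP = 147.7 / 246.6 = 0.5989

0.5989


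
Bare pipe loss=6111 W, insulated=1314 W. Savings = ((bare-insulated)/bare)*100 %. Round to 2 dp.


Savings = ((6111-1314)/6111)*100 = 78.50 %

78.50 %


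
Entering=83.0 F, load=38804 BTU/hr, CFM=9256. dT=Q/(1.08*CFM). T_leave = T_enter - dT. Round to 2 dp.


dT = 38804/(1.08*9256) = 3.8818
T_leave = 83.0 - 3.8818 = 79.12 F

79.12 F


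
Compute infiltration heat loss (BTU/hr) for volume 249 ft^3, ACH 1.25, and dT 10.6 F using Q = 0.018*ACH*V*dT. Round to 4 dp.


Q = 0.018 * 1.25 * 249 * 10.6 = 59.3865 BTU/hr

59.3865 BTU/hr


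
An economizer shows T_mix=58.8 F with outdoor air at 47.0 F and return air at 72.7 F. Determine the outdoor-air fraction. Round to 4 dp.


frac = (58.8 - 72.7) / (47.0 - 72.7) = 0.5409

0.5409


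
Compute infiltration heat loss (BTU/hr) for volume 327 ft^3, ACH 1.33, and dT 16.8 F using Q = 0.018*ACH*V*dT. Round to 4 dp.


Q = 0.018 * 1.33 * 327 * 16.8 = 131.5168 BTU/hr

131.5168 BTU/hr


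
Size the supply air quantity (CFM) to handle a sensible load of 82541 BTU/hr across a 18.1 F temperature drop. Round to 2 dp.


CFM = 82541 / (1.08 * 18.1) = 4222.48

4222.48 CFM


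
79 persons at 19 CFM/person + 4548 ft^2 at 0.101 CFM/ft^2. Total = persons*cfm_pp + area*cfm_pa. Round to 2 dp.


Total = 79*19 + 4548*0.101 = 1960.35 CFM

1960.35 CFM


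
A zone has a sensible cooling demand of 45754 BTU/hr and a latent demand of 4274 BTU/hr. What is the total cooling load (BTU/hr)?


Qt = 45754 + 4274 = 50028 BTU/hr

50028 BTU/hr


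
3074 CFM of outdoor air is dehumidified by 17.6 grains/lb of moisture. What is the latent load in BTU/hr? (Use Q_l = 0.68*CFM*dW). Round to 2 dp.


Q = 0.68 * 3074 * 17.6 = 36789.63 BTU/hr

36789.63 BTU/hr


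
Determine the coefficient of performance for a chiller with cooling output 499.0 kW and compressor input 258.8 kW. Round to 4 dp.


COP = 499.0 / 258.8 = 1.9281

1.9281


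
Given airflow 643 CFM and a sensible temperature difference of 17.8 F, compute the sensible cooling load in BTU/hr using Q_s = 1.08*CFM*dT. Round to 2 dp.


Q = 1.08 * 643 * 17.8 = 12361.03 BTU/hr

12361.03 BTU/hr


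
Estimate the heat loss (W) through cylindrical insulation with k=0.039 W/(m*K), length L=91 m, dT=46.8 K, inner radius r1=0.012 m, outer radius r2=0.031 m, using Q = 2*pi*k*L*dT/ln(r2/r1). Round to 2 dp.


Q = 2*pi*0.039*91*46.8/ln(0.031/0.012) = 1099.58 W

1099.58 W


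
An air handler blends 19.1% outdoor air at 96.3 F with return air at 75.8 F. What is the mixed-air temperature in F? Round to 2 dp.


T_mix = 75.8 + (19.1/100)*(96.3-75.8) = 79.72 F

79.72 F


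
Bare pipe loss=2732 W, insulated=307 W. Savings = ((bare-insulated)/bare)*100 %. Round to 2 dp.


Savings = ((2732-307)/2732)*100 = 88.76 %

88.76 %


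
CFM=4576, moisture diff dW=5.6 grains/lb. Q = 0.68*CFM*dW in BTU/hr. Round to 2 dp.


Q = 0.68 * 4576 * 5.6 = 17425.41 BTU/hr

17425.41 BTU/hr


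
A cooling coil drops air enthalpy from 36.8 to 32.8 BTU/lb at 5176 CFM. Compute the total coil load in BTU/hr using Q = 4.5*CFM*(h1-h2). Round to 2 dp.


Q = 4.5 * 5176 * (36.8 - 32.8) = 93168.00 BTU/hr

93168.00 BTU/hr


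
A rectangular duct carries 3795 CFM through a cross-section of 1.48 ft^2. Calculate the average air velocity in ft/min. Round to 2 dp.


V = 3795 / 1.48 = 2564.19 ft/min

2564.19 ft/min


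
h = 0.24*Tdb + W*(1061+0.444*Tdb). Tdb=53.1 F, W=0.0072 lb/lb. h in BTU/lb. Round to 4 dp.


h = 0.24*53.1 + 0.0072*(1061+0.444*53.1) = 20.5530 BTU/lb

20.5530 BTU/lb


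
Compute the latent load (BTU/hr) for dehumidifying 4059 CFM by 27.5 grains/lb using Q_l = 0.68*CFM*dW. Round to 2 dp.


Q = 0.68 * 4059 * 27.5 = 75903.30 BTU/hr

75903.30 BTU/hr


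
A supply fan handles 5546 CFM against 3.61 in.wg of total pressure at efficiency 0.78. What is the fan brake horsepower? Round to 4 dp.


BHP = 5546 * 3.61 / (6356 * 0.78) = 4.0384 hp

4.0384 hp


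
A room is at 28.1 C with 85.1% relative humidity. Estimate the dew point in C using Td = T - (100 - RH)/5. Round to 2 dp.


Td = 28.1 - (100-85.1)/5 = 25.12 C

25.12 C


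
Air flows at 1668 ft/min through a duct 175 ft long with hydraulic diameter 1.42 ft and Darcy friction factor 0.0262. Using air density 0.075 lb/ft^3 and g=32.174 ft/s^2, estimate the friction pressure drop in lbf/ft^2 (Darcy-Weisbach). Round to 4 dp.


v_fps = 1668/60 = 27.8 ft/s
dp = 0.0262*(175/1.42)*0.075*27.8^2/(2*32.174) = 2.9085 lbf/ft^2

2.9085 lbf/ft^2


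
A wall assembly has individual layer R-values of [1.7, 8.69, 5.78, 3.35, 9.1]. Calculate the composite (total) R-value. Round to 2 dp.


R_total = 1.7 + 8.69 + 5.78 + 3.35 + 9.1 = 28.62

28.62


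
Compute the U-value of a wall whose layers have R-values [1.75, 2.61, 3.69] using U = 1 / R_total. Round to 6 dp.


R_total = 1.75 + 2.61 + 3.69 = 8.05
U = 1/8.05 = 0.124224

0.124224


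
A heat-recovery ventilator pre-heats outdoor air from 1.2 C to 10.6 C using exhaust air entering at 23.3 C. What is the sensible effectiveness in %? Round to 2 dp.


eff = (10.6-1.2)/(23.3-1.2)*100 = 42.53 %

42.53 %


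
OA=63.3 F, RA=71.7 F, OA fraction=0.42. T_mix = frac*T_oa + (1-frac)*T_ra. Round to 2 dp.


T_mix = 0.42*63.3 + 0.58*71.7 = 68.17 F

68.17 F


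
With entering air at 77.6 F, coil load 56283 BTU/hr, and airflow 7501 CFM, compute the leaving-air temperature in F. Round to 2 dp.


dT = 56283/(1.08*7501) = 6.9476
T_leave = 77.6 - 6.9476 = 70.65 F

70.65 F


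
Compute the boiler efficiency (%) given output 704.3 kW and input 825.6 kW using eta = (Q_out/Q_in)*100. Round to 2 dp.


eta = (704.3/825.6)*100 = 85.31 %

85.31 %


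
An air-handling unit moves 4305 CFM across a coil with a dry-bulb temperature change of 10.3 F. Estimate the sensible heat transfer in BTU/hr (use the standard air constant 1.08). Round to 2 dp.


Q = 1.08 * 4305 * 10.3 = 47888.82 BTU/hr

47888.82 BTU/hr


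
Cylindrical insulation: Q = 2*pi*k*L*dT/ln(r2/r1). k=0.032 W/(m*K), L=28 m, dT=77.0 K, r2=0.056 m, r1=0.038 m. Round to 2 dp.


Q = 2*pi*0.032*28*77.0/ln(0.056/0.038) = 1117.92 W

1117.92 W


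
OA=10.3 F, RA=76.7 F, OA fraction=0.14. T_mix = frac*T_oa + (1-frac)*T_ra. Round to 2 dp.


T_mix = 0.14*10.3 + 0.86*76.7 = 67.40 F

67.40 F


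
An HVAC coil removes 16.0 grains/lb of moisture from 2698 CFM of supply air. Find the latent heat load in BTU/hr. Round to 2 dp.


Q = 0.68 * 2698 * 16.0 = 29354.24 BTU/hr

29354.24 BTU/hr


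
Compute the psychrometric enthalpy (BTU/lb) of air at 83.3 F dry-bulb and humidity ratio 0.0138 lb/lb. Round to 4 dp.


h = 0.24*83.3 + 0.0138*(1061+0.444*83.3) = 35.1442 BTU/lb

35.1442 BTU/lb


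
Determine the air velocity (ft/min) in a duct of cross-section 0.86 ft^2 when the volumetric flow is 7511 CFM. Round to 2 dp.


V = 7511 / 0.86 = 8733.72 ft/min

8733.72 ft/min


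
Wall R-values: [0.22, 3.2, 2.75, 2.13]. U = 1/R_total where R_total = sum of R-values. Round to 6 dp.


R_total = 0.22 + 3.2 + 2.75 + 2.13 = 8.30
U = 1/8.30 = 0.120482

0.120482


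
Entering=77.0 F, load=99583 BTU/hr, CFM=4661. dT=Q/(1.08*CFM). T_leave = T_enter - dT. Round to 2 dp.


dT = 99583/(1.08*4661) = 19.7826
T_leave = 77.0 - 19.7826 = 57.22 F

57.22 F


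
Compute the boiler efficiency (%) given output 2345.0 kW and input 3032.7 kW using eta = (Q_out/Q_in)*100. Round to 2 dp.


eta = (2345.0/3032.7)*100 = 77.32 %

77.32 %


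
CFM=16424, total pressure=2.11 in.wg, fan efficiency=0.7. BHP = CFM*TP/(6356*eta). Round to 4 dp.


BHP = 16424 * 2.11 / (6356 * 0.7) = 7.7890 hp

7.7890 hp


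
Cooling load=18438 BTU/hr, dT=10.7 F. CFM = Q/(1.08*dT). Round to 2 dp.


CFM = 18438 / (1.08 * 10.7) = 1595.53

1595.53 CFM


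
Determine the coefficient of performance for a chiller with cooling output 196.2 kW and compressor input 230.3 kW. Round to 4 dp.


COP = 196.2 / 230.3 = 0.8519

0.8519


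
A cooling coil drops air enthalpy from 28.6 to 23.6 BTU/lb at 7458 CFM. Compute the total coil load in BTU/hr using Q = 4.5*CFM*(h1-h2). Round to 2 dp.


Q = 4.5 * 7458 * (28.6 - 23.6) = 167805.00 BTU/hr

167805.00 BTU/hr


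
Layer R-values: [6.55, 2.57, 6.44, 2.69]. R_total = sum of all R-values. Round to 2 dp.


R_total = 6.55 + 2.57 + 6.44 + 2.69 = 18.25

18.25


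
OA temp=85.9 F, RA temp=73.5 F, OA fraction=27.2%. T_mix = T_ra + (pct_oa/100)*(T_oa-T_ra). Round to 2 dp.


T_mix = 73.5 + (27.2/100)*(85.9-73.5) = 76.87 F

76.87 F


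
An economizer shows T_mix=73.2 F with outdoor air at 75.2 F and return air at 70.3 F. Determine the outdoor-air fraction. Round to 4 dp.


frac = (73.2 - 70.3) / (75.2 - 70.3) = 0.5918

0.5918


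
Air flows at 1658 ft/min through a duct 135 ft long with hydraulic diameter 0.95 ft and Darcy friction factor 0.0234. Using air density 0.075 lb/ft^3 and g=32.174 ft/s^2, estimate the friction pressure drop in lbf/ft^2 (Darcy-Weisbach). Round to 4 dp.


v_fps = 1658/60 = 27.6333 ft/s
dp = 0.0234*(135/0.95)*0.075*27.6333^2/(2*32.174) = 2.9595 lbf/ft^2

2.9595 lbf/ft^2


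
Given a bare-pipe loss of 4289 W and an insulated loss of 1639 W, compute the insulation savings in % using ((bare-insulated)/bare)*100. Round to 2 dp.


Savings = ((4289-1639)/4289)*100 = 61.79 %

61.79 %


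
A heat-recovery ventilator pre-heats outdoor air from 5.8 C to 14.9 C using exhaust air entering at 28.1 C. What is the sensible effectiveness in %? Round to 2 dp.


eff = (14.9-5.8)/(28.1-5.8)*100 = 40.81 %

40.81 %


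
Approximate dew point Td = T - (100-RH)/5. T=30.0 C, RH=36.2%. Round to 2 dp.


Td = 30.0 - (100-36.2)/5 = 17.24 C

17.24 C


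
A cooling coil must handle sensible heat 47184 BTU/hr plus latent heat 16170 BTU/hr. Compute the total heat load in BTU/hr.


Qt = 47184 + 16170 = 63354 BTU/hr

63354 BTU/hr


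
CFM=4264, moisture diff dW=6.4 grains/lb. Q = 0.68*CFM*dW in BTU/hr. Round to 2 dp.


Q = 0.68 * 4264 * 6.4 = 18556.93 BTU/hr

18556.93 BTU/hr


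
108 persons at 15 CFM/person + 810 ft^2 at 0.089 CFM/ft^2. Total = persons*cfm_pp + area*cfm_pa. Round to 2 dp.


Total = 108*15 + 810*0.089 = 1692.09 CFM

1692.09 CFM


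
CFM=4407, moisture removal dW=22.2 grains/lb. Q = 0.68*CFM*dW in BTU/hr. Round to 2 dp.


Q = 0.68 * 4407 * 22.2 = 66528.07 BTU/hr

66528.07 BTU/hr


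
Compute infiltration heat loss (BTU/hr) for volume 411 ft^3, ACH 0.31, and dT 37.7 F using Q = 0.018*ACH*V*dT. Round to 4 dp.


Q = 0.018 * 0.31 * 411 * 37.7 = 86.4604 BTU/hr

86.4604 BTU/hr


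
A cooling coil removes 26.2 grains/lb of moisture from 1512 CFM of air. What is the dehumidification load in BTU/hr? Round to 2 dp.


Q = 0.68 * 1512 * 26.2 = 26937.79 BTU/hr

26937.79 BTU/hr


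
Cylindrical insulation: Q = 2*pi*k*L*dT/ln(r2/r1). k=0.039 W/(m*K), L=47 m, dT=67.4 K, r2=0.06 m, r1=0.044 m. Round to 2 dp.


Q = 2*pi*0.039*47*67.4/ln(0.06/0.044) = 2502.78 W

2502.78 W


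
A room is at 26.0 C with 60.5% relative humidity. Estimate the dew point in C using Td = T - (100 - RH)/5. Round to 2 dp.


Td = 26.0 - (100-60.5)/5 = 18.10 C

18.10 C


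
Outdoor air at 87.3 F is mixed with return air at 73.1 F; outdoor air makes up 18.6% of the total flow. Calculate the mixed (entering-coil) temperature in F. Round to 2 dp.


T_mix = 73.1 + (18.6/100)*(87.3-73.1) = 75.74 F

75.74 F


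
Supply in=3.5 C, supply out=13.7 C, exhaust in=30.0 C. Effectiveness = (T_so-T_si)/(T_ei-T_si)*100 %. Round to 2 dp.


eff = (13.7-3.5)/(30.0-3.5)*100 = 38.49 %

38.49 %


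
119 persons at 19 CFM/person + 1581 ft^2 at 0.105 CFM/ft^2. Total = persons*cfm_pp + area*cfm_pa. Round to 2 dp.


Total = 119*19 + 1581*0.105 = 2427.01 CFM

2427.01 CFM


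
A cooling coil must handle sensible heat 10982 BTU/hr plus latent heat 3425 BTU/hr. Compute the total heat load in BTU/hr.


Qt = 10982 + 3425 = 14407 BTU/hr

14407 BTU/hr


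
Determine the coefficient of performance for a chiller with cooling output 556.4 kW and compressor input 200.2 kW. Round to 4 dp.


COP = 556.4 / 200.2 = 2.7792

2.7792


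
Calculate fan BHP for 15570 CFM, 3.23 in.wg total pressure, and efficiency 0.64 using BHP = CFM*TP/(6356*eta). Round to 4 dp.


BHP = 15570 * 3.23 / (6356 * 0.64) = 12.3631 hp

12.3631 hp


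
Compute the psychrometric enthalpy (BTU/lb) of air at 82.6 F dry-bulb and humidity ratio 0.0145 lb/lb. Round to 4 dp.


h = 0.24*82.6 + 0.0145*(1061+0.444*82.6) = 35.7403 BTU/lb

35.7403 BTU/lb


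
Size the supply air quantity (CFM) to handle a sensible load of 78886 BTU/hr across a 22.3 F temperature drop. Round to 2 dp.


CFM = 78886 / (1.08 * 22.3) = 3275.45

3275.45 CFM


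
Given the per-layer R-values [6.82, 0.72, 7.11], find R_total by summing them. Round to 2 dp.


R_total = 6.82 + 0.72 + 7.11 = 14.65

14.65


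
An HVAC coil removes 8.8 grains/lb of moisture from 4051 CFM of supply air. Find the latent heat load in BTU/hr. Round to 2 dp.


Q = 0.68 * 4051 * 8.8 = 24241.18 BTU/hr

24241.18 BTU/hr


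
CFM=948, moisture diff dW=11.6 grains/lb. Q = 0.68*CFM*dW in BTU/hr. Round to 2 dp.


Q = 0.68 * 948 * 11.6 = 7477.82 BTU/hr

7477.82 BTU/hr


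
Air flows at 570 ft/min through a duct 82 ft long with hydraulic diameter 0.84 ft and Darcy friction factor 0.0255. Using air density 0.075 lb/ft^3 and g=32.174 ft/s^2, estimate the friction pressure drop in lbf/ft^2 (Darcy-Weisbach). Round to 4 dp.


v_fps = 570/60 = 9.5 ft/s
dp = 0.0255*(82/0.84)*0.075*9.5^2/(2*32.174) = 0.2618 lbf/ft^2

0.2618 lbf/ft^2


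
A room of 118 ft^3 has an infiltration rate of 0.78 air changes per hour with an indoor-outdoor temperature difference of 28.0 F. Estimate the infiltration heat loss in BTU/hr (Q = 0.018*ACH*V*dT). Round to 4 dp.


Q = 0.018 * 0.78 * 118 * 28.0 = 46.3882 BTU/hr

46.3882 BTU/hr


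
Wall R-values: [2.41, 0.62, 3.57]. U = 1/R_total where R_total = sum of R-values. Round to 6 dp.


R_total = 2.41 + 0.62 + 3.57 = 6.60
U = 1/6.60 = 0.151515

0.151515


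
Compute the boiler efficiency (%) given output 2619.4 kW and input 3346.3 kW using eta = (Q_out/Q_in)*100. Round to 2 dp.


eta = (2619.4/3346.3)*100 = 78.28 %

78.28 %


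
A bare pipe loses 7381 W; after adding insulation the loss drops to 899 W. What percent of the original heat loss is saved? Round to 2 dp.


Savings = ((7381-899)/7381)*100 = 87.82 %

87.82 %


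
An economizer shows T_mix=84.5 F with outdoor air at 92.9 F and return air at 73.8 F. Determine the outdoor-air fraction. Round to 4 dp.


frac = (84.5 - 73.8) / (92.9 - 73.8) = 0.5602

0.5602


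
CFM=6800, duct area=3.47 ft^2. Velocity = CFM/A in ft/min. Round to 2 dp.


V = 6800 / 3.47 = 1959.65 ft/min

1959.65 ft/min


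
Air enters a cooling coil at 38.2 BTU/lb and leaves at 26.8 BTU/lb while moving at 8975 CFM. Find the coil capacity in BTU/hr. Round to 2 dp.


Q = 4.5 * 8975 * (38.2 - 26.8) = 460417.50 BTU/hr

460417.50 BTU/hr


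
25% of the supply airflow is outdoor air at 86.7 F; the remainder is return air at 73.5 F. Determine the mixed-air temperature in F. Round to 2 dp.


T_mix = 0.25*86.7 + 0.75*73.5 = 76.80 F

76.80 F


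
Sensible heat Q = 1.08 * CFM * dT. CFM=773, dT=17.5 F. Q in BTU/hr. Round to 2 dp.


Q = 1.08 * 773 * 17.5 = 14609.70 BTU/hr

14609.70 BTU/hr


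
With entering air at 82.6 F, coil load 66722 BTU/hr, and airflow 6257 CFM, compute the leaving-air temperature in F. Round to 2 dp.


dT = 66722/(1.08*6257) = 9.8737
T_leave = 82.6 - 9.8737 = 72.73 F

72.73 F


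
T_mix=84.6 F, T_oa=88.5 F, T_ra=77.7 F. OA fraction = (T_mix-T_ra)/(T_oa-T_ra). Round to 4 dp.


frac = (84.6 - 77.7) / (88.5 - 77.7) = 0.6389

0.6389


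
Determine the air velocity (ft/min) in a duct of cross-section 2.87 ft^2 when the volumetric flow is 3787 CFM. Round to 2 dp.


V = 3787 / 2.87 = 1319.51 ft/min

1319.51 ft/min


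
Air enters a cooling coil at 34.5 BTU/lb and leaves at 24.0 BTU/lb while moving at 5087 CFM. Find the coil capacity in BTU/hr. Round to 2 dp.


Q = 4.5 * 5087 * (34.5 - 24.0) = 240360.75 BTU/hr

240360.75 BTU/hr


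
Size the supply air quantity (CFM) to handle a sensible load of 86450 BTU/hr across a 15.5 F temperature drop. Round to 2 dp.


CFM = 86450 / (1.08 * 15.5) = 5164.28

5164.28 CFM


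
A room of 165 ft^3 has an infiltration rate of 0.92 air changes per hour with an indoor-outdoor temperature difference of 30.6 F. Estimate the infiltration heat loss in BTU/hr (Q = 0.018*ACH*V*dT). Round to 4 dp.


Q = 0.018 * 0.92 * 165 * 30.6 = 83.6114 BTU/hr

83.6114 BTU/hr


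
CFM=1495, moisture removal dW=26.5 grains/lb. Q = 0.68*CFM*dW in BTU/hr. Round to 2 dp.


Q = 0.68 * 1495 * 26.5 = 26939.90 BTU/hr

26939.90 BTU/hr


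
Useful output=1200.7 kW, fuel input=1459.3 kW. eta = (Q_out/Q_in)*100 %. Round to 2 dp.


eta = (1200.7/1459.3)*100 = 82.28 %

82.28 %


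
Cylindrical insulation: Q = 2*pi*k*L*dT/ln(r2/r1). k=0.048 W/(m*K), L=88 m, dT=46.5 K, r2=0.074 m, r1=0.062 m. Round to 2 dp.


Q = 2*pi*0.048*88*46.5/ln(0.074/0.062) = 6975.15 W

6975.15 W


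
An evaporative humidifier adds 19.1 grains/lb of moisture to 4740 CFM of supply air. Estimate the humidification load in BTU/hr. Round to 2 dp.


Q = 0.68 * 4740 * 19.1 = 61563.12 BTU/hr

61563.12 BTU/hr


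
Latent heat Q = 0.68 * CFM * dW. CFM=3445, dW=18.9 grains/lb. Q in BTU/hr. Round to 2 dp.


Q = 0.68 * 3445 * 18.9 = 44275.14 BTU/hr

44275.14 BTU/hr


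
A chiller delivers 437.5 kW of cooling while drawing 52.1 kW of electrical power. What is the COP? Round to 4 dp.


COP = 437.5 / 52.1 = 8.3973

8.3973


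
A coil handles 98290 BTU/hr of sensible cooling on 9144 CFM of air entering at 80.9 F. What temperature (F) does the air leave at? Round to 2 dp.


dT = 98290/(1.08*9144) = 9.9529
T_leave = 80.9 - 9.9529 = 70.95 F

70.95 F


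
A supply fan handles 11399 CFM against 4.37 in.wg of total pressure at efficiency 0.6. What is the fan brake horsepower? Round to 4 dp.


BHP = 11399 * 4.37 / (6356 * 0.6) = 13.0621 hp

13.0621 hp


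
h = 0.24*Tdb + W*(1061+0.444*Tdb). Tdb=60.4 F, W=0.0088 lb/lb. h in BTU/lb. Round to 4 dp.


h = 0.24*60.4 + 0.0088*(1061+0.444*60.4) = 24.0688 BTU/lb

24.0688 BTU/lb


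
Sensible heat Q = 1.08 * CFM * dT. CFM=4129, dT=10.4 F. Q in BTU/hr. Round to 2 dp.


Q = 1.08 * 4129 * 10.4 = 46376.93 BTU/hr

46376.93 BTU/hr


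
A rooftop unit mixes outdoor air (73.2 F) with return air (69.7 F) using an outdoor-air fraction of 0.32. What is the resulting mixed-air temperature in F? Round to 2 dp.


T_mix = 0.32*73.2 + 0.68*69.7 = 70.82 F

70.82 F


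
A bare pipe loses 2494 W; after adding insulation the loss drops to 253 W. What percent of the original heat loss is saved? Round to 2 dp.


Savings = ((2494-253)/2494)*100 = 89.86 %

89.86 %


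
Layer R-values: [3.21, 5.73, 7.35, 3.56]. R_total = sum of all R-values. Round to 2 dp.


R_total = 3.21 + 5.73 + 7.35 + 3.56 = 19.85

19.85


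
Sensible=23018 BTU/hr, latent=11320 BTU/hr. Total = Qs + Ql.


Qt = 23018 + 11320 = 34338 BTU/hr

34338 BTU/hr


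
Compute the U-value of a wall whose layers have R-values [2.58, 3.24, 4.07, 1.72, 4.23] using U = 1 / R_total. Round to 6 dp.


R_total = 2.58 + 3.24 + 4.07 + 1.72 + 4.23 = 15.84
U = 1/15.84 = 0.063131

0.063131


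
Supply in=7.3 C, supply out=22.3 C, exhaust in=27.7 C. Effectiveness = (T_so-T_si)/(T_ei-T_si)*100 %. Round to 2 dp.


eff = (22.3-7.3)/(27.7-7.3)*100 = 73.53 %

73.53 %


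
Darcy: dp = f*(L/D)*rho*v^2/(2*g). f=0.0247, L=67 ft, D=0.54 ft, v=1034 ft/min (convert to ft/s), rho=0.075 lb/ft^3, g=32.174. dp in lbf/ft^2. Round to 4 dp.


v_fps = 1034/60 = 17.2333 ft/s
dp = 0.0247*(67/0.54)*0.075*17.2333^2/(2*32.174) = 1.0608 lbf/ft^2

1.0608 lbf/ft^2


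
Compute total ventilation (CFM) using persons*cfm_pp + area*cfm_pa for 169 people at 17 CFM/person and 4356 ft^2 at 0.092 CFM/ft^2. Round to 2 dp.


Total = 169*17 + 4356*0.092 = 3273.75 CFM

3273.75 CFM


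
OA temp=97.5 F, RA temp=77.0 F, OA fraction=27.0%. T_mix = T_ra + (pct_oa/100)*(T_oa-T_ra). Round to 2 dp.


T_mix = 77.0 + (27.0/100)*(97.5-77.0) = 82.54 F

82.54 F


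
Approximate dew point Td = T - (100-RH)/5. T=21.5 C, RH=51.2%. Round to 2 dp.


Td = 21.5 - (100-51.2)/5 = 11.74 C

11.74 C


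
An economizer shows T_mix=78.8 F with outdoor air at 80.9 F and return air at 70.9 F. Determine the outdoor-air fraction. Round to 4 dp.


frac = (78.8 - 70.9) / (80.9 - 70.9) = 0.7900

0.7900


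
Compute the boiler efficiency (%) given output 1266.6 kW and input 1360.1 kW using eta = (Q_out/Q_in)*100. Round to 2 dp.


eta = (1266.6/1360.1)*100 = 93.13 %

93.13 %


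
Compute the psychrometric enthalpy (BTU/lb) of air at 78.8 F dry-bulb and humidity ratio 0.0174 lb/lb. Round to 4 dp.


h = 0.24*78.8 + 0.0174*(1061+0.444*78.8) = 37.9822 BTU/lb

37.9822 BTU/lb


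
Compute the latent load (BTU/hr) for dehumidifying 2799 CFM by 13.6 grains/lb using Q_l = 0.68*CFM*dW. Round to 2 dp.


Q = 0.68 * 2799 * 13.6 = 25885.15 BTU/hr

25885.15 BTU/hr


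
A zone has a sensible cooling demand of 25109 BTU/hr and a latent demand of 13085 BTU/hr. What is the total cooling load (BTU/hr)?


Qt = 25109 + 13085 = 38194 BTU/hr

38194 BTU/hr


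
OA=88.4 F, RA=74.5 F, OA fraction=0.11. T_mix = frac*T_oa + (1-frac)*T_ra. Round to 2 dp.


T_mix = 0.11*88.4 + 0.89*74.5 = 76.03 F

76.03 F


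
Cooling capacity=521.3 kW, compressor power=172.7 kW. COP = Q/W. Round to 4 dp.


COP = 521.3 / 172.7 = 3.0185

3.0185


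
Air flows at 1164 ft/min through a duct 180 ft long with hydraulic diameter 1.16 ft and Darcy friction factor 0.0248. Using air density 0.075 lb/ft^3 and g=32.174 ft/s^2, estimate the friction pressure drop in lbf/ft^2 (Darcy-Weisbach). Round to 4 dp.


v_fps = 1164/60 = 19.4 ft/s
dp = 0.0248*(180/1.16)*0.075*19.4^2/(2*32.174) = 1.6881 lbf/ft^2

1.6881 lbf/ft^2


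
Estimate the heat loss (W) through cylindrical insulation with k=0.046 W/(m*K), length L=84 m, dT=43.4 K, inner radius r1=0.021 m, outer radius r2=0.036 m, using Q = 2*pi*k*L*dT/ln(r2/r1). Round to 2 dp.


Q = 2*pi*0.046*84*43.4/ln(0.036/0.021) = 1954.88 W

1954.88 W


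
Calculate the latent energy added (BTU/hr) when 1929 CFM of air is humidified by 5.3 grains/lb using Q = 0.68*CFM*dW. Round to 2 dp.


Q = 0.68 * 1929 * 5.3 = 6952.12 BTU/hr

6952.12 BTU/hr


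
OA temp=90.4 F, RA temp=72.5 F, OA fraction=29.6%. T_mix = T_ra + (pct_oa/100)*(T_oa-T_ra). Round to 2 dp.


T_mix = 72.5 + (29.6/100)*(90.4-72.5) = 77.80 F

77.80 F


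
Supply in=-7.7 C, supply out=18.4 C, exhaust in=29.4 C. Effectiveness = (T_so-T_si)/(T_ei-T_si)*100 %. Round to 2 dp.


eff = (18.4-(-7.7))/(29.4-(-7.7))*100 = 70.35 %

70.35 %


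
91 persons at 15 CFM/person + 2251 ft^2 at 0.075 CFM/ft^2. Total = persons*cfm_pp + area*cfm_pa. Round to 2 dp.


Total = 91*15 + 2251*0.075 = 1533.83 CFM

1533.83 CFM


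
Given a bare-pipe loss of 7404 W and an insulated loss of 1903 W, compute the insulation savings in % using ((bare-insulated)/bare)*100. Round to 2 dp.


Savings = ((7404-1903)/7404)*100 = 74.30 %

74.30 %


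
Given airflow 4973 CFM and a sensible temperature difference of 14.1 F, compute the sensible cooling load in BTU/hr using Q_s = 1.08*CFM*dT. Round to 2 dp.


Q = 1.08 * 4973 * 14.1 = 75728.84 BTU/hr

75728.84 BTU/hr


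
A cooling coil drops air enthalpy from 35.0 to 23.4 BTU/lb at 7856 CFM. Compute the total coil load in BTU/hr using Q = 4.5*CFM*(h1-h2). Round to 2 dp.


Q = 4.5 * 7856 * (35.0 - 23.4) = 410083.20 BTU/hr

410083.20 BTU/hr


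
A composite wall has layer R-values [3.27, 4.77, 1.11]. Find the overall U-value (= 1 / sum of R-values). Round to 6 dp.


R_total = 3.27 + 4.77 + 1.11 = 9.15
U = 1/9.15 = 0.109290

0.109290


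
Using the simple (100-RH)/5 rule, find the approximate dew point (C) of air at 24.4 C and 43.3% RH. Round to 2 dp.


Td = 24.4 - (100-43.3)/5 = 13.06 C

13.06 C


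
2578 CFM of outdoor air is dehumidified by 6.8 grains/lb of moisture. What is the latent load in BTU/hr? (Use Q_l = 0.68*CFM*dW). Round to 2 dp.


Q = 0.68 * 2578 * 6.8 = 11920.67 BTU/hr

11920.67 BTU/hr


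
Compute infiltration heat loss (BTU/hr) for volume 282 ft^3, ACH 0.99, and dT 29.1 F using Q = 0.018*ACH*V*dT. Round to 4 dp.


Q = 0.018 * 0.99 * 282 * 29.1 = 146.2345 BTU/hr

146.2345 BTU/hr


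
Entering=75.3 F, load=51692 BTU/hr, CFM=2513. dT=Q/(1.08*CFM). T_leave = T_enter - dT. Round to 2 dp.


dT = 51692/(1.08*2513) = 19.0461
T_leave = 75.3 - 19.0461 = 56.25 F

56.25 F


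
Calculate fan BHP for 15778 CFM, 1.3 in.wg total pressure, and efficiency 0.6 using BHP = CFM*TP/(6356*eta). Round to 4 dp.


BHP = 15778 * 1.3 / (6356 * 0.6) = 5.3785 hp

5.3785 hp


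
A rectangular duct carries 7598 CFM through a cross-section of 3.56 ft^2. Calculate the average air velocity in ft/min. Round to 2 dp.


V = 7598 / 3.56 = 2134.27 ft/min

2134.27 ft/min


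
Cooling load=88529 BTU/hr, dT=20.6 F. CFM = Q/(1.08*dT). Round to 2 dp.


CFM = 88529 / (1.08 * 20.6) = 3979.19

3979.19 CFM


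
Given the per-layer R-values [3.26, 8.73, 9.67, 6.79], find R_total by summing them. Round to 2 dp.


R_total = 3.26 + 8.73 + 9.67 + 6.79 = 28.45

28.45


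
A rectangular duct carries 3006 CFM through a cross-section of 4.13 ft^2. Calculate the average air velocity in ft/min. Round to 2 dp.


V = 3006 / 4.13 = 727.85 ft/min

727.85 ft/min


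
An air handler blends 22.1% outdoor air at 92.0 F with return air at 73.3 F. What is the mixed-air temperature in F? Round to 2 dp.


T_mix = 73.3 + (22.1/100)*(92.0-73.3) = 77.43 F

77.43 F


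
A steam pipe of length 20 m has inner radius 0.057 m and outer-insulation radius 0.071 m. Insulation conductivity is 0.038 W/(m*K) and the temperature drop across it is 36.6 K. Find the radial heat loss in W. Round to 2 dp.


Q = 2*pi*0.038*20*36.6/ln(0.071/0.057) = 795.77 W

795.77 W


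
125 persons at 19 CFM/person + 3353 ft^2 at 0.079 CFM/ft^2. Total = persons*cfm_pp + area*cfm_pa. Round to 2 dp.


Total = 125*19 + 3353*0.079 = 2639.89 CFM

2639.89 CFM


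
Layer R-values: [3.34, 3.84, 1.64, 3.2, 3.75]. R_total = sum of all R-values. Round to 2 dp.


R_total = 3.34 + 3.84 + 1.64 + 3.2 + 3.75 = 15.77

15.77


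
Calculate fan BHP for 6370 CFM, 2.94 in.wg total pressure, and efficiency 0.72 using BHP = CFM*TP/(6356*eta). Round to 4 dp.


BHP = 6370 * 2.94 / (6356 * 0.72) = 4.0923 hp

4.0923 hp


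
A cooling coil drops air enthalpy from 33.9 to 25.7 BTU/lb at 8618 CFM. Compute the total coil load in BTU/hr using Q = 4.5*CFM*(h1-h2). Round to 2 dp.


Q = 4.5 * 8618 * (33.9 - 25.7) = 318004.20 BTU/hr

318004.20 BTU/hr


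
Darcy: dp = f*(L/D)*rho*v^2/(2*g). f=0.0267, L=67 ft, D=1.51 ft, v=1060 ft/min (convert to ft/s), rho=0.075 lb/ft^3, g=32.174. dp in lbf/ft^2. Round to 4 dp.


v_fps = 1060/60 = 17.6667 ft/s
dp = 0.0267*(67/1.51)*0.075*17.6667^2/(2*32.174) = 0.4310 lbf/ft^2

0.4310 lbf/ft^2


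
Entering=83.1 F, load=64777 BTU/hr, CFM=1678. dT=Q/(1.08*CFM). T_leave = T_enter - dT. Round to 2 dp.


dT = 64777/(1.08*1678) = 35.7442
T_leave = 83.1 - 35.7442 = 47.36 F

47.36 F


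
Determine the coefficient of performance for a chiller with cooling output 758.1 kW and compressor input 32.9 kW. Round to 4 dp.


COP = 758.1 / 32.9 = 23.0426

23.0426


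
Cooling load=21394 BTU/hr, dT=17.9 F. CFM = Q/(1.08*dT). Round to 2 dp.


CFM = 21394 / (1.08 * 17.9) = 1106.66

1106.66 CFM


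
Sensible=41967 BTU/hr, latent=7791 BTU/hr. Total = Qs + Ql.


Qt = 41967 + 7791 = 49758 BTU/hr

49758 BTU/hr


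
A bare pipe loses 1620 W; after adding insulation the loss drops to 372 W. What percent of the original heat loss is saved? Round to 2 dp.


Savings = ((1620-372)/1620)*100 = 77.04 %

77.04 %


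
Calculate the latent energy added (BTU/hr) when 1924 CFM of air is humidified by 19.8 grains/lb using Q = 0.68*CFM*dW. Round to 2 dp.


Q = 0.68 * 1924 * 19.8 = 25904.74 BTU/hr

25904.74 BTU/hr


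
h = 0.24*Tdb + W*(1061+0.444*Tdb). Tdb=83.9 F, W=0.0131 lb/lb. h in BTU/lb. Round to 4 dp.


h = 0.24*83.9 + 0.0131*(1061+0.444*83.9) = 34.5231 BTU/lb

34.5231 BTU/lb


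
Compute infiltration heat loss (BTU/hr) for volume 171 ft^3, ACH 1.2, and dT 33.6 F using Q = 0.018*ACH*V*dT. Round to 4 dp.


Q = 0.018 * 1.2 * 171 * 33.6 = 124.1050 BTU/hr

124.1050 BTU/hr


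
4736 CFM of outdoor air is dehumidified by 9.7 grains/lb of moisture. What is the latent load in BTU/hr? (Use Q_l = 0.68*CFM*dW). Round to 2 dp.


Q = 0.68 * 4736 * 9.7 = 31238.66 BTU/hr

31238.66 BTU/hr


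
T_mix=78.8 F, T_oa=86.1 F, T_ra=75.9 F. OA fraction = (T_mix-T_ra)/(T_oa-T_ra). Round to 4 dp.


frac = (78.8 - 75.9) / (86.1 - 75.9) = 0.2843

0.2843


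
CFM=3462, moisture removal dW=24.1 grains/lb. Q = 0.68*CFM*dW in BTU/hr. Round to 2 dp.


Q = 0.68 * 3462 * 24.1 = 56735.26 BTU/hr

56735.26 BTU/hr


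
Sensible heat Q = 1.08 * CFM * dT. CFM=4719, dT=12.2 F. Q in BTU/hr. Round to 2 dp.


Q = 1.08 * 4719 * 12.2 = 62177.54 BTU/hr

62177.54 BTU/hr


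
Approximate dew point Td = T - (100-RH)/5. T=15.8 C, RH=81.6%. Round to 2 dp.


Td = 15.8 - (100-81.6)/5 = 12.12 C

12.12 C


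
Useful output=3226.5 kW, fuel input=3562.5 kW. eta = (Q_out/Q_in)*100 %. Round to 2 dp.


eta = (3226.5/3562.5)*100 = 90.57 %

90.57 %


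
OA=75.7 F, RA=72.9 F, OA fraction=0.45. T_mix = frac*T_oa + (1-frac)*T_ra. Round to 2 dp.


T_mix = 0.45*75.7 + 0.55*72.9 = 74.16 F

74.16 F


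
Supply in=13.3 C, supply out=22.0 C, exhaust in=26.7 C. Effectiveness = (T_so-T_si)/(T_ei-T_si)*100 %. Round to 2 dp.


eff = (22.0-13.3)/(26.7-13.3)*100 = 64.93 %

64.93 %


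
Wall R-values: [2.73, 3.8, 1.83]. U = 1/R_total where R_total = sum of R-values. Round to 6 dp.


R_total = 2.73 + 3.8 + 1.83 = 8.36
U = 1/8.36 = 0.119617

0.119617


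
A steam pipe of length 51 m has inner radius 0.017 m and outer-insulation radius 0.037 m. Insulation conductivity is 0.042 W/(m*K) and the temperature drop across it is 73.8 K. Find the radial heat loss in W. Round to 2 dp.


Q = 2*pi*0.042*51*73.8/ln(0.037/0.017) = 1277.15 W

1277.15 W


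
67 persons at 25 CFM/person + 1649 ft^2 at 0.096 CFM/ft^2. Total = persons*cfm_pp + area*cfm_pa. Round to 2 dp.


Total = 67*25 + 1649*0.096 = 1833.30 CFM

1833.30 CFM


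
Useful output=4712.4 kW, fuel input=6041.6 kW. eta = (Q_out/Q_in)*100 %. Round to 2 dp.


eta = (4712.4/6041.6)*100 = 78.00 %

78.00 %


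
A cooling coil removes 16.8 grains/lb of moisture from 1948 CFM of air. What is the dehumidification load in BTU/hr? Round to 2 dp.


Q = 0.68 * 1948 * 16.8 = 22253.95 BTU/hr

22253.95 BTU/hr


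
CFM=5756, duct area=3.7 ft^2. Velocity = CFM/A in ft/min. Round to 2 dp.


V = 5756 / 3.7 = 1555.68 ft/min

1555.68 ft/min


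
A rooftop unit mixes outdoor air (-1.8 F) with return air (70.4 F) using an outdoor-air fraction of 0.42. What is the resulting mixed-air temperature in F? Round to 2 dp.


T_mix = 0.42*(-1.8) + 0.58*70.4 = 40.08 F

40.08 F


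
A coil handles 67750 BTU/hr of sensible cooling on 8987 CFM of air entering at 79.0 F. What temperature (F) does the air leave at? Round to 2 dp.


dT = 67750/(1.08*8987) = 6.9802
T_leave = 79.0 - 6.9802 = 72.02 F

72.02 F


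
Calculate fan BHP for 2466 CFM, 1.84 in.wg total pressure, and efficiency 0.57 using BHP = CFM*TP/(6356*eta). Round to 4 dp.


BHP = 2466 * 1.84 / (6356 * 0.57) = 1.2524 hp

1.2524 hp


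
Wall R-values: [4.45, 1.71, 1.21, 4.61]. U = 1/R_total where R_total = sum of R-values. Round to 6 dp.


R_total = 4.45 + 1.71 + 1.21 + 4.61 = 11.98
U = 1/11.98 = 0.083472

0.083472


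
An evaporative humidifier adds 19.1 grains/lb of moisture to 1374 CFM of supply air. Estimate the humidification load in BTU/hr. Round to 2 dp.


Q = 0.68 * 1374 * 19.1 = 17845.51 BTU/hr

17845.51 BTU/hr


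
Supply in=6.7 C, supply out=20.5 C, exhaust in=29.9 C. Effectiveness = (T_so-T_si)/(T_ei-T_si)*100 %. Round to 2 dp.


eff = (20.5-6.7)/(29.9-6.7)*100 = 59.48 %

59.48 %


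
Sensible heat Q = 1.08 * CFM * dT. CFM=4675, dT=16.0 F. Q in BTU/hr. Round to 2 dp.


Q = 1.08 * 4675 * 16.0 = 80784.00 BTU/hr

80784.00 BTU/hr


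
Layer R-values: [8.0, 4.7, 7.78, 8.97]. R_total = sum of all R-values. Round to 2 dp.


R_total = 8.0 + 4.7 + 7.78 + 8.97 = 29.45

29.45


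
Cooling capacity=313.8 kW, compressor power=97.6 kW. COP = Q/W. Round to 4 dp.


COP = 313.8 / 97.6 = 3.2152

3.2152


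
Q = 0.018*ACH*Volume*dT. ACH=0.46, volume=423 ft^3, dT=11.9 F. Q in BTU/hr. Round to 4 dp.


Q = 0.018 * 0.46 * 423 * 11.9 = 41.6790 BTU/hr

41.6790 BTU/hr


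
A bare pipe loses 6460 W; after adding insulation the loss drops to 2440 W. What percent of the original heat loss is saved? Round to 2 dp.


Savings = ((6460-2440)/6460)*100 = 62.23 %

62.23 %


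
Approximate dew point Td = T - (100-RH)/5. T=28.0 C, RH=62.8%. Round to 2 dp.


Td = 28.0 - (100-62.8)/5 = 20.56 C

20.56 C


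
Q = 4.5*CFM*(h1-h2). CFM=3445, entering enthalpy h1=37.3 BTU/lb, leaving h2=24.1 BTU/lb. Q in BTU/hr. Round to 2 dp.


Q = 4.5 * 3445 * (37.3 - 24.1) = 204633.00 BTU/hr

204633.00 BTU/hr


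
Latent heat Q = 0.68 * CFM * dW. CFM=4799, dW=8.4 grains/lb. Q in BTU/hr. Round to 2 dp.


Q = 0.68 * 4799 * 8.4 = 27411.89 BTU/hr

27411.89 BTU/hr


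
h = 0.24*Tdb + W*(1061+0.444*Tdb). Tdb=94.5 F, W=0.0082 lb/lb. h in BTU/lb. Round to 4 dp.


h = 0.24*94.5 + 0.0082*(1061+0.444*94.5) = 31.7243 BTU/lb

31.7243 BTU/lb


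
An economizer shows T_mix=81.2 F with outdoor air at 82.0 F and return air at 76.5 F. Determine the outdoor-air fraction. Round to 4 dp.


frac = (81.2 - 76.5) / (82.0 - 76.5) = 0.8545

0.8545


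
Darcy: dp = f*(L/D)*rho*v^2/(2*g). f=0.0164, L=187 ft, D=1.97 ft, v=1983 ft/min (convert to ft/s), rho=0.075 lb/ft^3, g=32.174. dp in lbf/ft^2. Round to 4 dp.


v_fps = 1983/60 = 33.05 ft/s
dp = 0.0164*(187/1.97)*0.075*33.05^2/(2*32.174) = 1.9819 lbf/ft^2

1.9819 lbf/ft^2


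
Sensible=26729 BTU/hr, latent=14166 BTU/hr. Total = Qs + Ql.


Qt = 26729 + 14166 = 40895 BTU/hr

40895 BTU/hr


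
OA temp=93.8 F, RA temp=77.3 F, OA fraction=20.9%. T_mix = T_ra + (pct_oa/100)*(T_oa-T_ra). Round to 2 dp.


T_mix = 77.3 + (20.9/100)*(93.8-77.3) = 80.75 F

80.75 F


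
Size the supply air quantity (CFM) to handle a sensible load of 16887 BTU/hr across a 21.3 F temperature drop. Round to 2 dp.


CFM = 16887 / (1.08 * 21.3) = 734.09

734.09 CFM
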